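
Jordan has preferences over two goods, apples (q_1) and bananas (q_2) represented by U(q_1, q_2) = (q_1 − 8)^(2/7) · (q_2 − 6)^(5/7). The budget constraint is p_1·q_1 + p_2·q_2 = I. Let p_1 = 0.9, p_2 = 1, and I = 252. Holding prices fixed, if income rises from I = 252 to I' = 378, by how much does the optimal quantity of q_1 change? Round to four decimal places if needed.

MRS = (2/5)·(q_2−6)/(q_1−8). Tangency with p_1/p_2 gives q_2−6 = (5/2)·(p_1/p_2)·(q_1−8).
After buying the subsistence bundle (8, 6), a share 2/7 of the remaining income goes to q_1: q_1* = 8 + 2/7·(I − 8p_1 − 6p_2)/p_1.
Discretionary income = 252 − 8·0.9 − 6·1 = 238.8; q_1* = 8 + 2/7·238.8/0.9 = 83.8095.
At I' = 378: q_1* = 123.8095. Change: 123.8095 − 83.8095 = 40.

Δq_1* = 40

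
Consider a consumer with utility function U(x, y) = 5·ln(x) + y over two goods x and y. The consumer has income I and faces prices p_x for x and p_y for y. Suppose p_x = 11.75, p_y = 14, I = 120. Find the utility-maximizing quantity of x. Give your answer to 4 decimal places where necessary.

MU_x = 5/x, MU_y = 1. Tangency: 5/x = p_x/p_y.
So x*(p_x,p_y) = 5·p_y/p_x, independent of income; and y* = (I − 5·p_y)/p_y.
At the given prices: x* = 5·14/11.75 = 5.9574.

x* = 5.9574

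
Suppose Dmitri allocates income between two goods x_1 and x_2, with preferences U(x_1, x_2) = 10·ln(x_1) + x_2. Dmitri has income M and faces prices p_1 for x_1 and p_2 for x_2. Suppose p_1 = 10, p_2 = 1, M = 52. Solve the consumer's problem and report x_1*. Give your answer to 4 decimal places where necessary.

Set MRS = p_1/p_2: (10/x_1)/1 = p_1/p_2.
So x_1*(p_1,p_2) = 10·p_2/p_1, independent of income; and x_2* = (M − 10·p_2)/p_2.
At the given prices: x_1* = 10·1/10 = 1.

x_1* = 1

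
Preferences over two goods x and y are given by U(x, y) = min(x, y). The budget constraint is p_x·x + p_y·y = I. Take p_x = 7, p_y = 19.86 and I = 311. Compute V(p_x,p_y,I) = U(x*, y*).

V = 11.5786

With perfect complements, no substitution: consume in ratio x:y = 1:1.
Budget: p_x·x + p_y·x = I, so (p_x + p_y)·x = I.
Demand: x*(p_x,p_y,I) = I/(p_x + p_y), y* = I/(p_x + p_y).
Here 7 + 19.86 = 26.86, giving x* = 11.5786 and y* = 11.5786.
Utility at the optimum: U(11.5786, 11.5786) = 11.5786.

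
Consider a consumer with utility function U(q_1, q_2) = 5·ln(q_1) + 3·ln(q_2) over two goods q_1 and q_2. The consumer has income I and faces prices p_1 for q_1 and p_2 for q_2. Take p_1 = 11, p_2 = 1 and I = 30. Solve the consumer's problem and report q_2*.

q_2* = 11.25

MU_q_1/MU_q_2 = (5·q_2)/(3·q_1); tangency sets this equal to p_1/p_2.
Rearranging, p_2·q_2 = (3/5)·p_1·q_1. Substituting into the budget gives p_1·q_1·(1 + (3/5)) = I.
Demand: q_1*(p_1,p_2,I) = 0.625·I/p_1 and q_2* = 0.375·I/p_2.
At p_1=11, p_2=1, I=30: q_2* = 0.375·30/1 = 11.25.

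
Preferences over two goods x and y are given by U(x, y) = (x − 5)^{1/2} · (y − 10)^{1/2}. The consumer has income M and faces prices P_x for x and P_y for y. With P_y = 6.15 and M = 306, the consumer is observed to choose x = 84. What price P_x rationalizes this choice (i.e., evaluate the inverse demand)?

P_x = 1.5

MRS = (y−10)/(x−5). Tangency with P_x/P_y gives y−10 = (P_x/P_y)·(x−5).
Substituting into the budget: x* = 5 + 0.5·(M − 5·P_x − 10·P_y)/P_x, and y* = 10 + 0.5·(…)/P_y.
Set x* = 84 in the demand function and solve for P_x: P_x = 1.5.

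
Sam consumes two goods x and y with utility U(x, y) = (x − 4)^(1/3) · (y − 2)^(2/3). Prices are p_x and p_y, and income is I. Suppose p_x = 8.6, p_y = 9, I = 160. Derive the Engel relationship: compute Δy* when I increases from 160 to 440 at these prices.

Discretionary income = 160 − 4·8.6 − 2·9 = 107.6; y* = 2 + 2/3·107.6/9 = 9.9704.
At I' = 440: y* = 30.7111. Change: 30.7111 − 9.9704 = 20.7407.

Δy* = 20.7407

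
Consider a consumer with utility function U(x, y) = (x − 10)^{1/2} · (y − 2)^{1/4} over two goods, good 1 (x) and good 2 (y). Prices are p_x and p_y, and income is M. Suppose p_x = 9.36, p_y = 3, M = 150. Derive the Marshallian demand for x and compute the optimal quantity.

x* = 13.5897

Let x' = x−10, y' = y−2. MRS = 2·y'/x' = p_x/p_y.
Substituting into the budget: x* = 10 + 2/3·(M − 10·p_x − 2·p_y)/p_x, and y* = 2 + 1/3·(…)/p_y.
Discretionary income = 150 − 10·9.36 − 2·3 = 50.4; x* = 10 + 2/3·50.4/9.36 = 13.5897.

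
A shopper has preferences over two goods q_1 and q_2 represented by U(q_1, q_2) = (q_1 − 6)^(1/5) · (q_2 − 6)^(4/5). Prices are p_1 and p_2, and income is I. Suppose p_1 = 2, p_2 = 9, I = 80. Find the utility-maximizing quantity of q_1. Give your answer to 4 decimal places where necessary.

MRS = (1/4)·(q_2−6)/(q_1−6). Tangency with p_1/p_2 gives q_2−6 = 4·(p_1/p_2)·(q_1−6).
Substituting into the budget: q_1* = 6 + 0.2·(I − 6·p_1 − 6·p_2)/p_1, and q_2* = 6 + 0.8·(…)/p_2.
Discretionary income = 80 − 6·2 − 6·9 = 14; q_1* = 6 + 0.2·14/2 = 7.4.

q_1* = 7.4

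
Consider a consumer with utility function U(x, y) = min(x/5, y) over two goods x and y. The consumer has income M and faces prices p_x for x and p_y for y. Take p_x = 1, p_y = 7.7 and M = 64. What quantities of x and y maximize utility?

x* = 25.1969, y* = 5.0394

With perfect complements, no substitution: consume in ratio x:y = 5:1.
Budget: p_x·x + p_y·(1/5)·x = M, so (5·p_x + p_y)·x = 5·M.
Demand: x*(p_x,p_y,M) = 5·M/(5·p_x + p_y), y* = M/(5·p_x + p_y).
Here 5·1 + 7.7 = 12.7, giving x* = 25.1969 and y* = 5.0394.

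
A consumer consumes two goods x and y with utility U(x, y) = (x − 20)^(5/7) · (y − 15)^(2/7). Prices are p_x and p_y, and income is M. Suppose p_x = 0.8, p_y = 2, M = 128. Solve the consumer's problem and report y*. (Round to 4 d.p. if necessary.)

y* = 26.7143

MRS = (5/2)·(y−15)/(x−20). Tangency with p_x/p_y gives y−15 = (2/5)·(p_x/p_y)·(x−20).
Substituting into the budget: x* = 20 + 5/7·(M − 20·p_x − 15·p_y)/p_x, and y* = 15 + 2/7·(…)/p_y.
Discretionary income = 128 − 20·0.8 − 15·2 = 82; y* = 15 + 2/7·82/2 = 26.7143.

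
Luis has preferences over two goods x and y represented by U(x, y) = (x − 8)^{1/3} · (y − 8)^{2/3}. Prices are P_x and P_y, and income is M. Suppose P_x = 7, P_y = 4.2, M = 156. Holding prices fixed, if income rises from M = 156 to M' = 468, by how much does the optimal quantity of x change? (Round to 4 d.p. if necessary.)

Δx* = 14.8571

Let x' = x−8, y' = y−8. MRS = (1/2)·y'/x' = P_x/P_y.
After buying the subsistence bundle (8, 8), a share 1/3 of the remaining income goes to x: x* = 8 + 1/3·(M − 8P_x − 8P_y)/P_x.
Discretionary income = 156 − 8·7 − 8·4.2 = 66.4; x* = 8 + 1/3·66.4/7 = 11.1619.
At M' = 468: x* = 26.019. Change: 26.019 − 11.1619 = 14.8571.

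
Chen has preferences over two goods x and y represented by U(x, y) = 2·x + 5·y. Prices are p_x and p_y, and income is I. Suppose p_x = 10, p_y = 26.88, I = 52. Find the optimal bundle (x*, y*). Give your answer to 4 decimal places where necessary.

Linear utility — the consumer picks whichever good has higher MU/price: 2/10 = 0.2 vs 5/26.88 = 0.186.
x gives more utility per dollar, so spend all income on x: x* = I/p_x, y* = 0.
Numerically: x* = 5.2, y* = 0.

x* = 5.2, y* = 0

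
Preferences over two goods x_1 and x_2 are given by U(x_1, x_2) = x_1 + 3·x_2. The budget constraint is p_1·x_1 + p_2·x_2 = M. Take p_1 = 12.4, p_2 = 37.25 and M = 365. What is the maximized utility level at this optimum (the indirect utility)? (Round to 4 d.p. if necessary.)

V = 29.4355

Numerically: x_1* = 29.4355, x_2* = 0.
Utility at the optimum: U(29.4355, 0) = 29.4355.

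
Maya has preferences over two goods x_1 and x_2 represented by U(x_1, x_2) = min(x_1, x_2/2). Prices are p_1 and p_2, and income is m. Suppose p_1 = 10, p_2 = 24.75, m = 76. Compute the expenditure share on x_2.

share on x_2 = 0.8319

With perfect complements, no substitution: consume in ratio x_1:x_2 = 1:2.
Budget: p_1·x_1 + p_2·2·x_1 = m, so (p_1 + 2·p_2)·x_1 = m.
Demand: x_1*(p_1,p_2,m) = m/(p_1 + 2·p_2), x_2* = 2·m/(p_1 + 2·p_2).
Here 10 + 2·24.75 = 59.5, giving x_1* = 1.2773 and x_2* = 2.5546.
Expenditure on x_2: 24.75·2.5546 = 63.2269; share = 0.8319.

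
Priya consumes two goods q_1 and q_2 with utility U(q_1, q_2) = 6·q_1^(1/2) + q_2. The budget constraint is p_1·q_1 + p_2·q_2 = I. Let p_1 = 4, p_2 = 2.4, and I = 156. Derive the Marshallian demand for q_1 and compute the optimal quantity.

Utility is quasi-linear in q_2; the FOC for q_1 is 3/√q_1 = p_1/p_2.
Thus q_1* = (3·p_2/p_1)² — independent of I — with the rest of income spent on q_2.
Plugging in: q_1* = (3·2.4/4)² = 3.24.

q_1* = 3.24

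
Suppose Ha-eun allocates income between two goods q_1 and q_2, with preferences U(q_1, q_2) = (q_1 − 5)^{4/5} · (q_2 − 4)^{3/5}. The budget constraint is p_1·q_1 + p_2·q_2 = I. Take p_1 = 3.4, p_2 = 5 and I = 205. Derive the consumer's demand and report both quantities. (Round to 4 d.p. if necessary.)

q_1* = 33.2353, q_2* = 18.4

MRS = (4/3)·(q_2−4)/(q_1−5). Tangency with p_1/p_2 gives q_2−4 = (3/4)·(p_1/p_2)·(q_1−5).
After buying the subsistence bundle (5, 4), a share 4/7 of the remaining income goes to q_1: q_1* = 5 + 4/7·(I − 5p_1 − 4p_2)/p_1.
Discretionary income = 205 − 5·3.4 − 4·5 = 168; q_1* = 5 + 4/7·168/3.4 = 33.2353; q_2* = 4 + 3/7·168/5 = 18.4.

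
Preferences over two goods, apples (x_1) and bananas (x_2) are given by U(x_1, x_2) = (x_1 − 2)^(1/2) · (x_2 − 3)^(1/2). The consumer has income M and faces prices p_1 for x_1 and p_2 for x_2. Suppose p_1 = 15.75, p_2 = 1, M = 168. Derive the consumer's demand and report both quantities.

MRS = (x_2−3)/(x_1−2). Tangency with p_1/p_2 gives x_2−3 = (p_1/p_2)·(x_1−2).
Substituting into the budget: x_1* = 2 + 0.5·(M − 2·p_1 − 3·p_2)/p_1, and x_2* = 3 + 0.5·(…)/p_2.
Discretionary income = 168 − 2·15.75 − 3·1 = 133.5; x_1* = 2 + 0.5·133.5/15.75 = 6.2381; x_2* = 3 + 0.5·133.5/1 = 69.75.

x_1* = 6.2381, x_2* = 69.75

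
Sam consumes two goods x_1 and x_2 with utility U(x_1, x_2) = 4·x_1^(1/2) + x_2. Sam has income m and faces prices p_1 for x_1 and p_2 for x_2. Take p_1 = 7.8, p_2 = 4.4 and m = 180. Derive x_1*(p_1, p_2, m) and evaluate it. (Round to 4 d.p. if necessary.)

Plugging in: x_1* = (2·4.4/7.8)² = 1.2728.

x_1* = 1.2728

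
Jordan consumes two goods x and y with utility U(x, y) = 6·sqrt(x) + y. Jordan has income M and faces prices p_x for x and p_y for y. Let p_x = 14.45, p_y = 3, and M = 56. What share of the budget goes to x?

MU_x = 3/√x, MU_y = 1. Tangency: 3/√x = p_x/p_y.
Solve: √x = 3·p_y/p_x, so x*(p_x,p_y) = (3·p_y/p_x)², and y* = (M − p_x·x*)/p_y.
Plugging in: x* = (3·3/14.45)² = 0.3879, y* = 16.7982.
Expenditure on x: 14.45·0.3879 = 5.6055; share = 0.1001.

share on x = 0.1001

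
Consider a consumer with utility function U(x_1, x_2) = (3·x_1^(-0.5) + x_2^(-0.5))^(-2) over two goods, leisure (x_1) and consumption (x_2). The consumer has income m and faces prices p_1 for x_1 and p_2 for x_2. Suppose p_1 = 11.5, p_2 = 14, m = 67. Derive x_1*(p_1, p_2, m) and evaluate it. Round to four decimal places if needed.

x_1* = 3.8498

From the CES first-order condition, 3·(x_2/x_1)^(1.5) = p_1/p_2.
Hence x_2/x_1 = ((1/3)·p_1/p_2)^(1/(1.5)), i.e. raised to the 2/3 power.
Substitute x_2 = (x_2/x_1)·x_1 into the budget: x_1* = m/(p_1 + p_2·(x_2/x_1)).
Numerically x_2/x_1 = 0.421663, so x_1* = 67/(11.5 + 14·0.421663) = 3.8498.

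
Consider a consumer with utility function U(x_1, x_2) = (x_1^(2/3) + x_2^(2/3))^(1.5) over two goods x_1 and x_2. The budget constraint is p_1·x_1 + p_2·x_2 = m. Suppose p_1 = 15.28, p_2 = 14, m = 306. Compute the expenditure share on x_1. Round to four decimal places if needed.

From the CES first-order condition, (x_2/x_1)^(1/3) = p_1/p_2.
Solve for the ratio: x_2/x_1 = [p_1/p_2]^(3).
With the ratio pinned down, the budget gives x_1* = m/(p_1 + p_2·(x_2/x_1)) and x_2* = (x_2/x_1)·x_1*.
Numerically x_2/x_1 = 1.300128, so x_1* = 306/(15.28 + 14·1.300128) = 9.1393 and x_2* = 1.300128·9.1393 = 11.8823.
Expenditure on x_1: 15.28·9.1393 = 139.6485; share = 0.4564.

share on x_1 = 0.4564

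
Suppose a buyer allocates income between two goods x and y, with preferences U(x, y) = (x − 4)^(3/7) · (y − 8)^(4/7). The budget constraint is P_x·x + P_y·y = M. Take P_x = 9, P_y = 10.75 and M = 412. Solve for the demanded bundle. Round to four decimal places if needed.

x* = 17.8095, y* = 23.4153

MRS = (3/4)·(y−8)/(x−4). Tangency with P_x/P_y gives y−8 = (4/3)·(P_x/P_y)·(x−4).
Substituting into the budget: x* = 4 + 3/7·(M − 4·P_x − 8·P_y)/P_x, and y* = 8 + 4/7·(…)/P_y.
Discretionary income = 412 − 4·9 − 8·10.75 = 290; x* = 4 + 3/7·290/9 = 17.8095; y* = 8 + 4/7·290/10.75 = 23.4153.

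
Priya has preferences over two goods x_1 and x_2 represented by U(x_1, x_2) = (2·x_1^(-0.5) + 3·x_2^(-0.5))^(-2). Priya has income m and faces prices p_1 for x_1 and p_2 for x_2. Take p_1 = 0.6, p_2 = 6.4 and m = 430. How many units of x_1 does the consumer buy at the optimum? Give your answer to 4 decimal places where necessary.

x_1* = 184.494

MU_x_1 ∝ 2·x_1^(-1.5), MU_x_2 ∝ 3·x_2^(-1.5), so MRS = (2/3)·(x_2/x_1)^(1.5) = p_1/p_2.
Solve for the ratio: x_2/x_1 = [(3/2)·p_1/p_2]^(2/3).
Substitute x_2 = (x_2/x_1)·x_1 into the budget: x_1* = m/(p_1 + p_2·(x_2/x_1)).
Numerically x_2/x_1 = 0.270422, so x_1* = 430/(0.6 + 6.4·0.270422) = 184.494.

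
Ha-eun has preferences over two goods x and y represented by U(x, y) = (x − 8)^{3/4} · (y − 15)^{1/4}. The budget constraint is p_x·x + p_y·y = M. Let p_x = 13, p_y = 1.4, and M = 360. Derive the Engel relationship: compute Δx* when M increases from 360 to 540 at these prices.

Let x' = x−8, y' = y−15. MRS = 3·y'/x' = p_x/p_y.
After buying the subsistence bundle (8, 15), a share 0.75 of the remaining income goes to x: x* = 8 + 0.75·(M − 8p_x − 15p_y)/p_x.
Discretionary income = 360 − 8·13 − 15·1.4 = 235; x* = 8 + 0.75·235/13 = 21.5577.
At M' = 540: x* = 31.9423. Change: 31.9423 − 21.5577 = 10.3846.

Δx* = 10.3846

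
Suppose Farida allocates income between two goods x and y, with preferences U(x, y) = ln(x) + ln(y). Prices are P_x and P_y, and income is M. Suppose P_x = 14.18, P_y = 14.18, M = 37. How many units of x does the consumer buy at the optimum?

The MRS is y/x. Set MRS = P_x/P_y.
Rearranging, P_y·y = P_x·x. Substituting into the budget gives P_x·x·(1 + 1) = M.
Demand: x*(P_x,P_y,M) = 0.5·M/P_x and y* = 0.5·M/P_y.
At P_x=14.18, P_y=14.18, M=37: x* = 0.5·37/14.18 = 1.3047.

x* = 1.3047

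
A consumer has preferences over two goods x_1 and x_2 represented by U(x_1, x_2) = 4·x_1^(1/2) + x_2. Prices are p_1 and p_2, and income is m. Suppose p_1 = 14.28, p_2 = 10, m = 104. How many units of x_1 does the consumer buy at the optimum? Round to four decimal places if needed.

MU_x_1 = 2/√x_1, MU_x_2 = 1. Tangency: 2/√x_1 = p_1/p_2.
Thus x_1* = (2·p_2/p_1)² — independent of m — with the rest of income spent on x_2.
Plugging in: x_1* = (2·10/14.28)² = 1.9616.

x_1* = 1.9616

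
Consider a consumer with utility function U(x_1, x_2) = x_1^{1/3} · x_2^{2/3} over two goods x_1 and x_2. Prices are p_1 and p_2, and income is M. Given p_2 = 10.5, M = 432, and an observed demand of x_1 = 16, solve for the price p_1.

p_1 = 9

The MRS is (1/2)·x_2/x_1. Set MRS = p_1/p_2.
So 1/3·p_2·x_2 = 2/3·p_1·x_1; combined with the budget, a share 1/3 of income goes to x_1.
Demand: x_1*(p_1,p_2,M) = 1/3·M/p_1 and x_2* = 2/3·M/p_2.
Set x_1* = 16 in the demand function and solve for p_1: p_1 = 9.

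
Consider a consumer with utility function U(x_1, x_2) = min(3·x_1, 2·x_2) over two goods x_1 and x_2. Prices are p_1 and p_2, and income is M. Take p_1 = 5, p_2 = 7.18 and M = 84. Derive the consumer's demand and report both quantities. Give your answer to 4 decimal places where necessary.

x_1* = 5.3266, x_2* = 7.9899

Here 2·5 + 3·7.18 = 31.54, giving x_1* = 5.3266 and x_2* = 7.9899.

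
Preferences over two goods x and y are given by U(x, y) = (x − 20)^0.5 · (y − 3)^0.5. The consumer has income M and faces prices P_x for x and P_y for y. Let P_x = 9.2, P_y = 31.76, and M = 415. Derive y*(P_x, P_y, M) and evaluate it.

y* = 5.1366

Let x' = x−20, y' = y−3. MRS = y'/x' = P_x/P_y.
Substituting into the budget: x* = 20 + 0.5·(M − 20·P_x − 3·P_y)/P_x, and y* = 3 + 0.5·(…)/P_y.
Discretionary income = 415 − 20·9.2 − 3·31.76 = 135.72; y* = 3 + 0.5·135.72/31.76 = 5.1366.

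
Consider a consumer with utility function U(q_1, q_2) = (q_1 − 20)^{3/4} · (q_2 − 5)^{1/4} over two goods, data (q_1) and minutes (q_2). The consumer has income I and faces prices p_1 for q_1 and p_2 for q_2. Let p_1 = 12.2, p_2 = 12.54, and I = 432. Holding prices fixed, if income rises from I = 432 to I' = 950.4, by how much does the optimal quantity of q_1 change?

Δq_1* = 31.8689

Let q_1' = q_1−20, q_2' = q_2−5. MRS = 3·q_2'/q_1' = p_1/p_2.
After buying the subsistence bundle (20, 5), a share 0.75 of the remaining income goes to q_1: q_1* = 20 + 0.75·(I − 20p_1 − 5p_2)/p_1.
Discretionary income = 432 − 20·12.2 − 5·12.54 = 125.3; q_1* = 20 + 0.75·125.3/12.2 = 27.7029.
At I' = 950.4: q_1* = 59.5717. Change: 59.5717 − 27.7029 = 31.8689.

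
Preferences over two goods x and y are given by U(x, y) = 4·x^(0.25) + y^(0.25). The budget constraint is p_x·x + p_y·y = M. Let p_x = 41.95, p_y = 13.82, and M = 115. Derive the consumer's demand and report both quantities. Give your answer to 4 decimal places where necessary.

MU_x ∝ 4·x^(-0.75), MU_y ∝ y^(-0.75), so MRS = 4·(y/x)^(0.75) = p_x/p_y.
Hence y/x = ((1/4)·p_x/p_y)^(1/(0.75)), i.e. raised to the 4/3 power.
Substitute y = (y/x)·x into the budget: x* = M/(p_x + p_y·(y/x)).
Numerically y/x = 0.692179, so x* = 115/(41.95 + 13.82·0.692179) = 2.2323 and y* = 0.692179·2.2323 = 1.5452.

x* = 2.2323, y* = 1.5452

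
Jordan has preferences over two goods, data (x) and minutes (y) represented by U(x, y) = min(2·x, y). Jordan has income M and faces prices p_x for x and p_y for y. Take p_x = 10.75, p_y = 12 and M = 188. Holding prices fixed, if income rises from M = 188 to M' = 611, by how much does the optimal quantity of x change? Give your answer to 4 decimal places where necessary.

Δx* = 12.1727

With perfect complements, no substitution: consume in ratio x:y = 1:2.
Budget: p_x·x + p_y·2·x = M, so (p_x + 2·p_y)·x = M.
Demand: x*(p_x,p_y,M) = M/(p_x + 2·p_y), y* = 2·M/(p_x + 2·p_y).
Here 10.75 + 2·12 = 34.75, giving x* = 5.4101.
At M' = 611: x* = 17.5827. Change: 17.5827 − 5.4101 = 12.1727.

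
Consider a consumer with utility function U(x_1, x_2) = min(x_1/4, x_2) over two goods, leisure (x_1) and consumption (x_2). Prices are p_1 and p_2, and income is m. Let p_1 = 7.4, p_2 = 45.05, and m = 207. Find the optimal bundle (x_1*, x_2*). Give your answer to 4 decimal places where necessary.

x_1* = 11.0918, x_2* = 2.7729

With perfect complements, no substitution: consume in ratio x_1:x_2 = 4:1.
Budget: p_1·x_1 + p_2·(1/4)·x_1 = m, so (4·p_1 + p_2)·x_1 = 4·m.
Demand: x_1*(p_1,p_2,m) = 4·m/(4·p_1 + p_2), x_2* = m/(4·p_1 + p_2).
Here 4·7.4 + 45.05 = 74.65, giving x_1* = 11.0918 and x_2* = 2.7729.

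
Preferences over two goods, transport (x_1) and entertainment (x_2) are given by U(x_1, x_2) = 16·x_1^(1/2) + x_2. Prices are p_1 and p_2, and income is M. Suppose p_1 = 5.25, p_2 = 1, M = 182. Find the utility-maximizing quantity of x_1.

Utility is quasi-linear in x_2; the FOC for x_1 is 8/√x_1 = p_1/p_2.
Solve: √x_1 = 8·p_2/p_1, so x_1*(p_1,p_2) = (8·p_2/p_1)², and x_2* = (M − p_1·x_1*)/p_2.
Plugging in: x_1* = (8·1/5.25)² = 2.322.

x_1* = 2.322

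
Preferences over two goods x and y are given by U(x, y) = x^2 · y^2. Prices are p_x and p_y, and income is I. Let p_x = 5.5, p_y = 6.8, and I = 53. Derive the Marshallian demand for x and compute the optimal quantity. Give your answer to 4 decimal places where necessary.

x* = 4.8182

Demand: x*(p_x,p_y,I) = 0.5·I/p_x and y* = 0.5·I/p_y.
At p_x=5.5, p_y=6.8, I=53: x* = 0.5·53/5.5 = 4.8182.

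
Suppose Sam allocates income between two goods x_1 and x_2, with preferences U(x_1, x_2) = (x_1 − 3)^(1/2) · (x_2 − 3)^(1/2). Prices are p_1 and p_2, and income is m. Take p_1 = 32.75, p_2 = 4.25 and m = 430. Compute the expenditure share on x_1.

share on x_1 = 0.5994

This is Cobb-Douglas in (x_1−3, x_2−3): tangency gives 0.5·p_2·(x_2−3) = 0.5·p_1·(x_1−3).
Substituting into the budget: x_1* = 3 + 0.5·(m − 3·p_1 − 3·p_2)/p_1, and x_2* = 3 + 0.5·(…)/p_2.
Discretionary income = 430 − 3·32.75 − 3·4.25 = 319; x_1* = 3 + 0.5·319/32.75 = 7.8702; x_2* = 3 + 0.5·319/4.25 = 40.5294.
Expenditure on x_1: 32.75·7.8702 = 257.75; share = 0.5994.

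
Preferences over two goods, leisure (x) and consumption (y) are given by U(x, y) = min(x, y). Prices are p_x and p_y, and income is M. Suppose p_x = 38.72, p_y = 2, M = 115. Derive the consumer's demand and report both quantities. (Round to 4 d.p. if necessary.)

Leontief preferences: the optimum is at the kink where x/1 = y/1, i.e. y = x.
Budget: p_x·x + p_y·x = M, so (p_x + p_y)·x = M.
Demand: x*(p_x,p_y,M) = M/(p_x + p_y), y* = M/(p_x + p_y).
Here 38.72 + 2 = 40.72, giving x* = 2.8242 and y* = 2.8242.

x* = 2.8242, y* = 2.8242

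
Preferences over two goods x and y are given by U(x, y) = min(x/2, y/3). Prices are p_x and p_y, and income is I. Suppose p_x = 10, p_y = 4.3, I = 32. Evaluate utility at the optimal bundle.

V = 0.9726

With perfect complements, no substitution: consume in ratio x:y = 2:3.
Budget: p_x·x + p_y·(3/2)·x = I, so (2·p_x + 3·p_y)·x = 2·I.
Demand: x*(p_x,p_y,I) = 2·I/(2·p_x + 3·p_y), y* = 3·I/(2·p_x + 3·p_y).
Here 2·10 + 3·4.3 = 32.9, giving x* = 1.9453 and y* = 2.9179.
Utility at the optimum: U(1.9453, 2.9179) = 0.9726.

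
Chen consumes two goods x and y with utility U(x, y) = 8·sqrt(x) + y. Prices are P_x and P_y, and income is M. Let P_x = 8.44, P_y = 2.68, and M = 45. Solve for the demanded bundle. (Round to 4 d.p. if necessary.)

x* = 1.6133, y* = 11.7105

Utility is quasi-linear in y; the FOC for x is 4/√x = P_x/P_y.
Thus x* = (4·P_y/P_x)² — independent of M — with the rest of income spent on y.
Plugging in: x* = (4·2.68/8.44)² = 1.6133, y* = 11.7105.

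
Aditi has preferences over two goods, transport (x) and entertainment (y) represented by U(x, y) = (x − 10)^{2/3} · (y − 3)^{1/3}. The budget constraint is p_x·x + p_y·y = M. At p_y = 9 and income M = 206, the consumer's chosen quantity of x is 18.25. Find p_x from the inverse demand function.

p_x = 8

MRS = 2·(y−3)/(x−10). Tangency with p_x/p_y gives y−3 = (1/2)·(p_x/p_y)·(x−10).
Substituting into the budget: x* = 10 + 2/3·(M − 10·p_x − 3·p_y)/p_x, and y* = 3 + 1/3·(…)/p_y.
Set x* = 18.25 in the demand function and solve for p_x: p_x = 8.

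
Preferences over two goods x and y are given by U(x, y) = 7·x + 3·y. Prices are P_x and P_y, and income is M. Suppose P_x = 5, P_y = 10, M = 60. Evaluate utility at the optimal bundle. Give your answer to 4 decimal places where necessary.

x gives more utility per dollar, so spend all income on x: x* = M/P_x, y* = 0.
Numerically: x* = 12, y* = 0.
Utility at the optimum: U(12, 0) = 84.

V = 84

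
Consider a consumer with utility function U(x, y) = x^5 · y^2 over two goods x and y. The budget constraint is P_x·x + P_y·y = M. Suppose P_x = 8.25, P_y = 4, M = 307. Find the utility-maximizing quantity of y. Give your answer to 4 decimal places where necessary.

The MRS is (5/2)·y/x. Set MRS = P_x/P_y.
So 5·P_y·y = 2·P_x·x; combined with the budget, a share 5/7 of income goes to x.
Demand: x*(P_x,P_y,M) = 5/7·M/P_x and y* = 2/7·M/P_y.
At P_x=8.25, P_y=4, M=307: y* = 2/7·307/4 = 21.9286.

y* = 21.9286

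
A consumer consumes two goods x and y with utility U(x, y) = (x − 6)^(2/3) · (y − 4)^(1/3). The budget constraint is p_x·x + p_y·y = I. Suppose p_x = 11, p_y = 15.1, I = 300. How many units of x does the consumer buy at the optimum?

x* = 16.5212

MRS = 2·(y−4)/(x−6). Tangency with p_x/p_y gives y−4 = (1/2)·(p_x/p_y)·(x−6).
Substituting into the budget: x* = 6 + 2/3·(I − 6·p_x − 4·p_y)/p_x, and y* = 4 + 1/3·(…)/p_y.
Discretionary income = 300 − 6·11 − 4·15.1 = 173.6; x* = 6 + 2/3·173.6/11 = 16.5212.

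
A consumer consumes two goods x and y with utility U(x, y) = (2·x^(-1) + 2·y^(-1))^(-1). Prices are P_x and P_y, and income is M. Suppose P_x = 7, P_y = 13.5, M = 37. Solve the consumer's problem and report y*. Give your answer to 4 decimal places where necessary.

MRS = MU_x/MU_y = (y/x)^(2). Set equal to P_x/P_y.
Solve for the ratio: y/x = [P_x/P_y]^(0.5).
Substitute y = (y/x)·x into the budget: x* = M/(P_x + P_y·(y/x)).
Numerically y/x = 0.720082, so x* = 37/(7 + 13.5·0.720082) = 2.2128 and y* = 0.720082·2.2128 = 1.5934.

y* = 1.5934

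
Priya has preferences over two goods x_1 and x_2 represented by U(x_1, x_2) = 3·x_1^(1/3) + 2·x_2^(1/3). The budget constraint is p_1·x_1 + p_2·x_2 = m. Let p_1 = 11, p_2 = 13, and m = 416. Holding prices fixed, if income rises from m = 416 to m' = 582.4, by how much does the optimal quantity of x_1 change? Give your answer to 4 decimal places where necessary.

MU_x_1 ∝ 3·x_1^(-2/3), MU_x_2 ∝ 2·x_2^(-2/3), so MRS = (3/2)·(x_2/x_1)^(2/3) = p_1/p_2.
Solve for the ratio: x_2/x_1 = [(2/3)·p_1/p_2]^(1.5).
With the ratio pinned down, the budget gives x_1* = m/(p_1 + p_2·(x_2/x_1)) and x_2* = (x_2/x_1)·x_1*.
Numerically x_2/x_1 = 0.423679, so x_1* = 416/(11 + 13·0.423679) = 25.2002.
At m' = 582.4: x_1* = 35.2802. Change: 35.2802 − 25.2002 = 10.0801.

Δx_1* = 10.0801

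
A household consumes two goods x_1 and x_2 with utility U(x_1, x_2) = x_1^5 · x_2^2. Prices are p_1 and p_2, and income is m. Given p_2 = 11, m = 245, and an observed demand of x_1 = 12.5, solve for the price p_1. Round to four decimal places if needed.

p_1 = 14

Tangency: MRS = (5/2)·x_2/x_1 = p_1/p_2.
Rearranging, p_2·x_2 = (2/5)·p_1·x_1. Substituting into the budget gives p_1·x_1·(1 + (2/5)) = m.
Demand: x_1*(p_1,p_2,m) = 5/7·m/p_1 and x_2* = 2/7·m/p_2.
Set x_1* = 12.5 in the demand function and solve for p_1: p_1 = 14.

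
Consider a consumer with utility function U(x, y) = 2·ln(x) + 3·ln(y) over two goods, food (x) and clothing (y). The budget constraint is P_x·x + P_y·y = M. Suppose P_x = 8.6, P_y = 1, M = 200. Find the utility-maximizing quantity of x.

x* = 9.3023

Tangency: MRS = (2/3)·y/x = P_x/P_y.
So 2·P_y·y = 3·P_x·x; combined with the budget, a share 0.4 of income goes to x.
Demand: x*(P_x,P_y,M) = 0.4·M/P_x and y* = 0.6·M/P_y.
At P_x=8.6, P_y=1, M=200: x* = 0.4·200/8.6 = 9.3023.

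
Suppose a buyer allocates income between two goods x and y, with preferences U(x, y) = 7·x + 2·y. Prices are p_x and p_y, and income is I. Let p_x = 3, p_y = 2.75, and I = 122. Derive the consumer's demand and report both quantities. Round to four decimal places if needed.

x gives more utility per dollar, so spend all income on x: x* = I/p_x, y* = 0.
Numerically: x* = 40.6667, y* = 0.

x* = 40.6667, y* = 0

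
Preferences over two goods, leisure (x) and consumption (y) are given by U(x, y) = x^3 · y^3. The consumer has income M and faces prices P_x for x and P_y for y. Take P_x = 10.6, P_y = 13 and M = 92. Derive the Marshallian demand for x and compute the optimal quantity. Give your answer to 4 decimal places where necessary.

x* = 4.3396

Demand: x*(P_x,P_y,M) = 0.5·M/P_x and y* = 0.5·M/P_y.
At P_x=10.6, P_y=13, M=92: x* = 0.5·92/10.6 = 4.3396.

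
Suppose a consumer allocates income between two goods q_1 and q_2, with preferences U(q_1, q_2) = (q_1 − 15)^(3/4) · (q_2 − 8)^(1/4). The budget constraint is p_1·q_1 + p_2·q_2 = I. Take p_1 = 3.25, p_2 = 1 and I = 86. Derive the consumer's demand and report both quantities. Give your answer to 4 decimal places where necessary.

This is Cobb-Douglas in (q_1−15, q_2−8): tangency gives 0.75·p_2·(q_2−8) = 0.25·p_1·(q_1−15).
Substituting into the budget: q_1* = 15 + 0.75·(I − 15·p_1 − 8·p_2)/p_1, and q_2* = 8 + 0.25·(…)/p_2.
Discretionary income = 86 − 15·3.25 − 8·1 = 29.25; q_1* = 15 + 0.75·29.25/3.25 = 21.75; q_2* = 8 + 0.25·29.25/1 = 15.3125.

q_1* = 21.75, q_2* = 15.3125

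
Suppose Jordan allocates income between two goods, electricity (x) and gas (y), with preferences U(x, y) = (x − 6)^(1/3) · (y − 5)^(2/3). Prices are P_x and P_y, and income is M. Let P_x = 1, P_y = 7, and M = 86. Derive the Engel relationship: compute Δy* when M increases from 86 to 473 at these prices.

MRS = (1/2)·(y−5)/(x−6). Tangency with P_x/P_y gives y−5 = 2·(P_x/P_y)·(x−6).
Substituting into the budget: x* = 6 + 1/3·(M − 6·P_x − 5·P_y)/P_x, and y* = 5 + 2/3·(…)/P_y.
Discretionary income = 86 − 6·1 − 5·7 = 45; y* = 5 + 2/3·45/7 = 9.2857.
At M' = 473: y* = 46.1429. Change: 46.1429 − 9.2857 = 36.8571.

Δy* = 36.8571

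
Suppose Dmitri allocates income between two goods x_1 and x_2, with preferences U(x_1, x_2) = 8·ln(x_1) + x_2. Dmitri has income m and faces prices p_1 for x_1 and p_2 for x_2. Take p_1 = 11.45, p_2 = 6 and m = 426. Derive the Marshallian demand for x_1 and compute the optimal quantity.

x_1* = 4.1921

So x_1*(p_1,p_2) = 8·p_2/p_1, independent of income; and x_2* = (m − 8·p_2)/p_2.
At the given prices: x_1* = 8·6/11.45 = 4.1921.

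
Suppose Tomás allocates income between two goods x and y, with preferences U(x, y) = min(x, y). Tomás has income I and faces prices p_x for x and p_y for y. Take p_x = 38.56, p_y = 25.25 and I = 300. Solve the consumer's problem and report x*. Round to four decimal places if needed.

x* = 4.7015

Leontief preferences: the optimum is at the kink where x/1 = y/1, i.e. y = x.
Budget: p_x·x + p_y·x = I, so (p_x + p_y)·x = I.
Demand: x*(p_x,p_y,I) = I/(p_x + p_y), y* = I/(p_x + p_y).
Here 38.56 + 25.25 = 63.81, giving x* = 4.7015.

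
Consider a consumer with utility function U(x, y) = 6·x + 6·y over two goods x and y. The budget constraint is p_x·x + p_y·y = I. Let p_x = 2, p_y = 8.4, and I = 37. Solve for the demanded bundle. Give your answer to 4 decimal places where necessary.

x* = 18.5, y* = 0

Numerically: x* = 18.5, y* = 0.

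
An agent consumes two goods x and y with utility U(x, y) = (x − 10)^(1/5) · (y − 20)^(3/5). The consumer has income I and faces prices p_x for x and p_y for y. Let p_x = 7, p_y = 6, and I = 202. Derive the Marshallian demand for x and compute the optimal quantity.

x* = 10.4286

MRS = (1/3)·(y−20)/(x−10). Tangency with p_x/p_y gives y−20 = 3·(p_x/p_y)·(x−10).
Substituting into the budget: x* = 10 + 0.25·(I − 10·p_x − 20·p_y)/p_x, and y* = 20 + 0.75·(…)/p_y.
Discretionary income = 202 − 10·7 − 20·6 = 12; x* = 10 + 0.25·12/7 = 10.4286.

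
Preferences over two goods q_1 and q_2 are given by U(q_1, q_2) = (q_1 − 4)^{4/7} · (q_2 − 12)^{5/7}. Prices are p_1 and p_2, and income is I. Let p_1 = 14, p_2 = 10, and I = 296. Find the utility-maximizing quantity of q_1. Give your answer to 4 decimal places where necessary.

This is Cobb-Douglas in (q_1−4, q_2−12): tangency gives 4/7·p_2·(q_2−12) = 5/7·p_1·(q_1−4).
Substituting into the budget: q_1* = 4 + 4/9·(I − 4·p_1 − 12·p_2)/p_1, and q_2* = 12 + 5/9·(…)/p_2.
Discretionary income = 296 − 4·14 − 12·10 = 120; q_1* = 4 + 4/9·120/14 = 7.8095.

q_1* = 7.8095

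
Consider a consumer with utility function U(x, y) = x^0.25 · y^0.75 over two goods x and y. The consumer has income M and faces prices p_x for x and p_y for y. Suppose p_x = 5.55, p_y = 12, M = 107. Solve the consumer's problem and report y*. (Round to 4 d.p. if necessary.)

Tangency: MRS = (1/3)·y/x = p_x/p_y.
So 0.25·p_y·y = 0.75·p_x·x; combined with the budget, a share 0.25 of income goes to x.
Demand: x*(p_x,p_y,M) = 0.25·M/p_x and y* = 0.75·M/p_y.
At p_x=5.55, p_y=12, M=107: y* = 0.75·107/12 = 6.6875.

y* = 6.6875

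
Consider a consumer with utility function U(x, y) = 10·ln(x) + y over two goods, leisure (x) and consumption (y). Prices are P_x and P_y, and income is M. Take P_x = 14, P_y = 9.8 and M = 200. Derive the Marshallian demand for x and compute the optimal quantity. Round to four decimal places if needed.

Set MRS = P_x/P_y: (10/x)/1 = P_x/P_y.
So x*(P_x,P_y) = 10·P_y/P_x, independent of income; and y* = (M − 10·P_y)/P_y.
At the given prices: x* = 10·9.8/14 = 7.

x* = 7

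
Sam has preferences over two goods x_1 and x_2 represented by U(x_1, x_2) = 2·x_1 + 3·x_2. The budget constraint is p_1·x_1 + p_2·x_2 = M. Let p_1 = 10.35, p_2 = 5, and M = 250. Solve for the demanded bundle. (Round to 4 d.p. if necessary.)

Perfect substitutes: compare marginal utility per dollar. 2/p_1 vs 3/p_2 → 0.1932 vs 0.6.
x_2 gives more utility per dollar, so spend all income on x_2: x_2* = M/p_2, x_1* = 0.
Numerically: x_1* = 0, x_2* = 50.

x_1* = 0, x_2* = 50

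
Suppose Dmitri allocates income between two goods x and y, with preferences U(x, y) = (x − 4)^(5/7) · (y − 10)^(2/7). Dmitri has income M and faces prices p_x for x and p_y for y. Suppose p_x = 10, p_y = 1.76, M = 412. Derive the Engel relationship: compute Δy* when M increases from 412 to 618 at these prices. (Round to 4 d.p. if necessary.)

Let x' = x−4, y' = y−10. MRS = (5/2)·y'/x' = p_x/p_y.
After buying the subsistence bundle (4, 10), a share 5/7 of the remaining income goes to x: x* = 4 + 5/7·(M − 4p_x − 10p_y)/p_x.
Discretionary income = 412 − 4·10 − 10·1.76 = 354.4; y* = 10 + 2/7·354.4/1.76 = 67.5325.
At M' = 618: y* = 100.974. Change: 100.974 − 67.5325 = 33.4416.

Δy* = 33.4416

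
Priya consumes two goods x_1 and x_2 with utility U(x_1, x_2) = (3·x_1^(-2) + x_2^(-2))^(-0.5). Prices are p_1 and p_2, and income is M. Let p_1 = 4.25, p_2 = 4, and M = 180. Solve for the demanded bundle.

x_1* = 25.4235, x_2* = 17.9875

MU_x_1 ∝ 3·x_1^(-3), MU_x_2 ∝ x_2^(-3), so MRS = 3·(x_2/x_1)^(3) = p_1/p_2.
Solve for the ratio: x_2/x_1 = [(1/3)·p_1/p_2]^(1/3).
Substitute x_2 = (x_2/x_1)·x_1 into the budget: x_1* = M/(p_1 + p_2·(x_2/x_1)).
Numerically x_2/x_1 = 0.707515, so x_1* = 180/(4.25 + 4·0.707515) = 25.4235 and x_2* = 0.707515·25.4235 = 17.9875.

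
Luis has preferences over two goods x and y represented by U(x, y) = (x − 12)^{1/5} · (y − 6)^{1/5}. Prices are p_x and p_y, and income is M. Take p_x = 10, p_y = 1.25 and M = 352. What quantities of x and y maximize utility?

This is Cobb-Douglas in (x−12, y−6): tangency gives 0.2·p_y·(y−6) = 0.2·p_x·(x−12).
Substituting into the budget: x* = 12 + 0.5·(M − 12·p_x − 6·p_y)/p_x, and y* = 6 + 0.5·(…)/p_y.
Discretionary income = 352 − 12·10 − 6·1.25 = 224.5; x* = 12 + 0.5·224.5/10 = 23.225; y* = 6 + 0.5·224.5/1.25 = 95.8.

x* = 23.225, y* = 95.8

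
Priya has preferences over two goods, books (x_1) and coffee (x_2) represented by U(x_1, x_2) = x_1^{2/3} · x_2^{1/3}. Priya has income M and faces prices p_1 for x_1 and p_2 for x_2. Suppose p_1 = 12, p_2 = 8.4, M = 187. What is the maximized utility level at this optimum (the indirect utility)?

The MRS is 2·x_2/x_1. Set MRS = p_1/p_2.
Rearranging, p_2·x_2 = (1/2)·p_1·x_1. Substituting into the budget gives p_1·x_1·(1 + (1/2)) = M.
Demand: x_1*(p_1,p_2,M) = 2/3·M/p_1 and x_2* = 1/3·M/p_2.
At p_1=12, p_2=8.4, M=187: x_1* = 2/3·187/12 = 10.3889, x_2* = 7.4206.
Utility at the optimum: U(10.3889, 7.4206) = 9.2867.

V = 9.2867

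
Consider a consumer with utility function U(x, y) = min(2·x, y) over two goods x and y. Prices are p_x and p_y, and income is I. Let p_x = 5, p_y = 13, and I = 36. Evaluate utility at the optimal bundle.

V = 2.3226

With perfect complements, no substitution: consume in ratio x:y = 1:2.
Budget: p_x·x + p_y·2·x = I, so (p_x + 2·p_y)·x = I.
Demand: x*(p_x,p_y,I) = I/(p_x + 2·p_y), y* = 2·I/(p_x + 2·p_y).
Here 5 + 2·13 = 31, giving x* = 1.1613 and y* = 2.3226.
Utility at the optimum: U(1.1613, 2.3226) = 2.3226.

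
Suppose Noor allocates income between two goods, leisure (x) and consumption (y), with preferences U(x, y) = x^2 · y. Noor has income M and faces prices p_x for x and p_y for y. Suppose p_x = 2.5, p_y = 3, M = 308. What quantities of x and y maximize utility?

At p_x=2.5, p_y=3, M=308: x* = 2/3·308/2.5 = 82.1333, y* = 34.2222.

x* = 82.1333, y* = 34.2222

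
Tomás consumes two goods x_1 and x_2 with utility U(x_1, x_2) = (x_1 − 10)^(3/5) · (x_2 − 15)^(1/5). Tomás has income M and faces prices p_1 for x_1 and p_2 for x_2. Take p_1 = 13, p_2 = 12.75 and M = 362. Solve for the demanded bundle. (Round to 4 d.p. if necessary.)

Let x_1' = x_1−10, x_2' = x_2−15. MRS = 3·x_2'/x_1' = p_1/p_2.
After buying the subsistence bundle (10, 15), a share 0.75 of the remaining income goes to x_1: x_1* = 10 + 0.75·(M − 10p_1 − 15p_2)/p_1.
Discretionary income = 362 − 10·13 − 15·12.75 = 40.75; x_1* = 10 + 0.75·40.75/13 = 12.351; x_2* = 15 + 0.25·40.75/12.75 = 15.799.

x_1* = 12.351, x_2* = 15.799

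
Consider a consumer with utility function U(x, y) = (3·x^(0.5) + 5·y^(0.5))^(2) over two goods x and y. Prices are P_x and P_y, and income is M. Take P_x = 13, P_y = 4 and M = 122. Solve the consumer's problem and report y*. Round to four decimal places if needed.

From the CES first-order condition, (3/5)·(y/x)^(0.5) = P_x/P_y.
Hence y/x = ((5/3)·P_x/P_y)^(1/(0.5)), i.e. raised to the 2 power.
Substitute y = (y/x)·x into the budget: x* = M/(P_x + P_y·(y/x)).
Numerically y/x = 29.340278, so x* = 122/(13 + 4·29.340278) = 0.9359 and y* = 29.340278·0.9359 = 27.4584.

y* = 27.4584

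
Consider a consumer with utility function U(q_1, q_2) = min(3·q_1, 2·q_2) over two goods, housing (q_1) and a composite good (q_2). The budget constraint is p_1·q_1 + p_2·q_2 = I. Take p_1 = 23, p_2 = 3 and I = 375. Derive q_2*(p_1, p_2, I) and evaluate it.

With perfect complements, no substitution: consume in ratio q_1:q_2 = 2:3.
Budget: p_1·q_1 + p_2·(3/2)·q_1 = I, so (2·p_1 + 3·p_2)·q_1 = 2·I.
Demand: q_1*(p_1,p_2,I) = 2·I/(2·p_1 + 3·p_2), q_2* = 3·I/(2·p_1 + 3·p_2).
Here 2·23 + 3·3 = 55, giving q_2* = 20.4545.

q_2* = 20.4545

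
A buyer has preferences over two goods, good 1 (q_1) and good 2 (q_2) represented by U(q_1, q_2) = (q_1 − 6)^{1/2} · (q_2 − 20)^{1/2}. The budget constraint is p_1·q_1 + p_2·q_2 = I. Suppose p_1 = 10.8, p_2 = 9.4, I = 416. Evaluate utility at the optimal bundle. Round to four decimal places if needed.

V = 8.0987

Let q_1' = q_1−6, q_2' = q_2−20. MRS = q_2'/q_1' = p_1/p_2.
After buying the subsistence bundle (6, 20), a share 0.5 of the remaining income goes to q_1: q_1* = 6 + 0.5·(I − 6p_1 − 20p_2)/p_1.
Discretionary income = 416 − 6·10.8 − 20·9.4 = 163.2; q_1* = 6 + 0.5·163.2/10.8 = 13.5556; q_2* = 20 + 0.5·163.2/9.4 = 28.6809.
Utility at the optimum: U(13.5556, 28.6809) = 8.0987.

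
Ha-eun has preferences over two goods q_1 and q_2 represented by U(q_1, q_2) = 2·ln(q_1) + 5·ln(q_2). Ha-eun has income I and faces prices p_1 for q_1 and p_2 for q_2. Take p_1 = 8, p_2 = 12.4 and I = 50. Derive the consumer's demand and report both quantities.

q_1* = 1.7857, q_2* = 2.8802

Tangency: MRS = (2/5)·q_2/q_1 = p_1/p_2.
Rearranging, p_2·q_2 = (5/2)·p_1·q_1. Substituting into the budget gives p_1·q_1·(1 + (5/2)) = I.
Demand: q_1*(p_1,p_2,I) = 2/7·I/p_1 and q_2* = 5/7·I/p_2.
At p_1=8, p_2=12.4, I=50: q_1* = 2/7·50/8 = 1.7857, q_2* = 2.8802.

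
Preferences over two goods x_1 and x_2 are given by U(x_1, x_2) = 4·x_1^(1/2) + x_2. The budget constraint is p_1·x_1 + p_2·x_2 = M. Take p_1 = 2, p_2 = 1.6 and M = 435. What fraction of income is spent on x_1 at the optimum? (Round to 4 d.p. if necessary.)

Utility is quasi-linear in x_2; the FOC for x_1 is 2/√x_1 = p_1/p_2.
Solve: √x_1 = 2·p_2/p_1, so x_1*(p_1,p_2) = (2·p_2/p_1)², and x_2* = (M − p_1·x_1*)/p_2.
Plugging in: x_1* = (2·1.6/2)² = 2.56, x_2* = 268.675.
Expenditure on x_1: 2·2.56 = 5.12; share = 0.0118.

share on x_1 = 0.0118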